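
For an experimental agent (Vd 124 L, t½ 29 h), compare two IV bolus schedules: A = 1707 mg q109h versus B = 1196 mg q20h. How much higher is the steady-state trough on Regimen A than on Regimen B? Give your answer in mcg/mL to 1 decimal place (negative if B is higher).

-14.6 mcg/mL

Regimen A: f = (1/2)^(109/29) ≈ 0.0739; Cmin,ss = (1707/124)·f/(1−f) ≈ 1.098 mcg/mL.
Regimen B: f = (1/2)^(20/29) ≈ 0.6200; Cmin,ss = (1196/124)·f/(1−f) ≈ 15.737 mcg/mL.
Difference ≈ 1.098 − 15.737 ≈ -14.639 mcg/mL.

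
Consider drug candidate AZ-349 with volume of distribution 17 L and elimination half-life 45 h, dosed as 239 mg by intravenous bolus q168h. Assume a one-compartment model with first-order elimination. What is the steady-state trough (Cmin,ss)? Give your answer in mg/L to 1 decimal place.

k = ln2/t½ = ln2/45 ≈ 0.015403 h⁻¹; fraction remaining f = e^(−kτ) = e^(−0.015403×168) ≈ 0.0752.
Accumulation ratio R = 1/(1 − f) ≈ 1/0.9248 ≈ 1.0813.
Single-dose peak C₀ = D/Vd = 239/17 ≈ 14.059 mg/L.
Steady-state peak Cmax,ss = C₀·R ≈ 14.059 × 1.0813 ≈ 15.202 mg/L.
Steady-state trough Cmin,ss = Cmax,ss·f ≈ 15.202 × 0.0752 ≈ 1.143 mg/L.

1.1 mg/L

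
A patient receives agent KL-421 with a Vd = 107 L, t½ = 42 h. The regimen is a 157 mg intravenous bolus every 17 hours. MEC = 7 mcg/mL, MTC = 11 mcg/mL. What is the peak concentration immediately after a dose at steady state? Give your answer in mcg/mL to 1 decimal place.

6.0 mcg/mL

Over one 17-h interval, 17/42 ≈ 0.40476 half-lives elapse, leaving f ≈ 0.7554 of each dose.
Accumulation ratio R = 1/(1 − f) ≈ 1/0.2446 ≈ 4.0883.
Single-dose peak C₀ = D/Vd = 157/107 ≈ 1.467 mcg/mL.
Steady-state peak Cmax,ss = C₀·R ≈ 1.467 × 4.0883 ≈ 5.998 mcg/mL.
Peak 6.0 mcg/mL vs MTC 11 mcg/mL: below toxic threshold.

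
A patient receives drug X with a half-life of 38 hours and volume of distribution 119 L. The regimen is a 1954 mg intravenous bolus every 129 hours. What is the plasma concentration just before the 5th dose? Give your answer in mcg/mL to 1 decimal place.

f = (1/2)^(τ/t½) = (1/2)^(129/38) ≈ 0.0951.
C₀ = D/Vd = 1954/119 ≈ 16.420 mcg/mL.
Before the 5th dose, 4 doses have been given. Superposition: Cmin = C₀·(f + f² + … + f^4).
≈ 16.420 × (0.0951 + 0.0090 + 0.0009 + 0.0001) ≈ 16.420 × 0.1051 ≈ 1.726 mcg/mL.

1.7 mcg/mL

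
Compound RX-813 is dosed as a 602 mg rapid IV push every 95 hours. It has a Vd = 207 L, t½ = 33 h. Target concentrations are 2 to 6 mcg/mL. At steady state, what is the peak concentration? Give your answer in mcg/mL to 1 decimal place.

k = ln2/t½ = ln2/33 ≈ 0.021004 h⁻¹; fraction remaining f = e^(−kτ) = e^(−0.021004×95) ≈ 0.1360.
At steady state, accumulation factor R = 1/(1 − e^(−kτ)) ≈ 1.1574.
Single-dose peak C₀ = D/Vd = 602/207 ≈ 2.908 mcg/mL.
Steady-state peak Cmax,ss = C₀·R ≈ 2.908 × 1.1574 ≈ 3.366 mcg/mL.
Peak 3.4 mcg/mL vs MTC 6 mcg/mL: below toxic threshold.

3.4 mcg/mL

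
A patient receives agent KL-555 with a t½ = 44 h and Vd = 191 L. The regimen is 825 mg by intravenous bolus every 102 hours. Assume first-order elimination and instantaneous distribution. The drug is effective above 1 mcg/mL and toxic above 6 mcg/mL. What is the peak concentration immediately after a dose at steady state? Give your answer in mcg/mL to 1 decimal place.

5.4 mcg/mL

Over one 102-h interval, 102/44 ≈ 2.3182 half-lives elapse, leaving f ≈ 0.2005 of each dose.
At steady state, accumulation factor R = 1/(1 − e^(−kτ)) ≈ 1.2508.
Single-dose peak C₀ = D/Vd = 825/191 ≈ 4.319 mcg/mL.
Steady-state peak Cmax,ss = C₀·R ≈ 4.319 × 1.2508 ≈ 5.402 mcg/mL.
Peak 5.4 mcg/mL vs MTC 6 mcg/mL: below toxic threshold.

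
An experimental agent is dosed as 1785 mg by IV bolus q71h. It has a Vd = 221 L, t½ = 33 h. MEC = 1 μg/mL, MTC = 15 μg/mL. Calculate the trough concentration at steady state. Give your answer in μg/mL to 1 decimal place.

2.3 μg/mL

τ/t½ = 71/33 ≈ 2.1515, so fraction remaining f = (1/2)^(71/33) ≈ 0.2251.
Accumulation ratio R = 1/(1 − f) ≈ 1/0.7749 ≈ 1.2905.
Single-dose peak C₀ = D/Vd = 1785/221 ≈ 8.077 μg/mL.
Steady-state peak Cmax,ss = C₀·R ≈ 8.077 × 1.2905 ≈ 10.423 μg/mL.
One interval later, Cmin,ss = Cmax,ss·e^(−kτ) ≈ 10.423 × 0.2251 ≈ 2.346 μg/mL.
Trough 2.3 μg/mL vs MEC 1 μg/mL: adequate.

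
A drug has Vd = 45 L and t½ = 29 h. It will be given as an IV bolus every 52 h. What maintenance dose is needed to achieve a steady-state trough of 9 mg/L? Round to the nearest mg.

999 mg

τ/t½ = 52/29 ≈ 1.7931, so f = (1/2)^(52/29) ≈ 0.288551.
Cmin,ss = (D/Vd)·f/(1−f), so D = Cmin,ss·Vd·(1−f)/f.
D = 9 × 45 × (1−f)/f ≈ 9 × 45 × 2.46559 ≈ 998.56 mg.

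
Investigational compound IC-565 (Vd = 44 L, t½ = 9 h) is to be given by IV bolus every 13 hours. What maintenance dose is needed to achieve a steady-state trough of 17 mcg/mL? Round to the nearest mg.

1288 mg

τ/t½ = 13/9 ≈ 1.4444, so f = (1/2)^(13/9) ≈ 0.367434.
Cmin,ss = (D/Vd)·f/(1−f), so D = Cmin,ss·Vd·(1−f)/f.
D = 17 × 44 × (1−f)/f ≈ 17 × 44 × 1.72158 ≈ 1287.74 mg.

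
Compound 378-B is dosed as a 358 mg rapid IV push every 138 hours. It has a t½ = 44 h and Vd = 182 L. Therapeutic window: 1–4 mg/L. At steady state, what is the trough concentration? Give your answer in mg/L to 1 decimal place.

0.3 mg/L

τ/t½ = 138/44 ≈ 3.1364, so fraction remaining f = (1/2)^(138/44) ≈ 0.1137.
Single-dose peak C₀ = D/Vd = 358/182 ≈ 1.967 mg/L.
Steady-state trough Cmin,ss = C₀·f/(1−f) ≈ 1.967 × 0.1137/0.8863 ≈ 0.252 mg/L.
Trough 0.3 mg/L vs MEC 1 mg/L: subtherapeutic.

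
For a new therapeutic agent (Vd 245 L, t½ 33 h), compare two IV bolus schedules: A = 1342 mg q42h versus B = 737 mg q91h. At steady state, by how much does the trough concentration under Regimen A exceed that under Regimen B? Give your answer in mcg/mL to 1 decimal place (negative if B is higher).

Regimen A: f = (1/2)^(42/33) ≈ 0.4139; Cmin,ss = (1342/245)·f/(1−f) ≈ 3.868 mcg/mL.
Regimen B: f = (1/2)^(91/33) ≈ 0.1479; Cmin,ss = (737/245)·f/(1−f) ≈ 0.522 mcg/mL.
Difference ≈ 3.868 − 0.522 ≈ 3.346 mcg/mL.

3.3 mcg/mL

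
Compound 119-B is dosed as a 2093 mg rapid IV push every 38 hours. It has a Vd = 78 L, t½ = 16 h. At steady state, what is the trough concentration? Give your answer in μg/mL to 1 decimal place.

6.4 μg/mL

Over one 38-h interval, 38/16 ≈ 2.375 half-lives elapse, leaving f ≈ 0.1928 of each dose.
Each bolus raises the concentration by D/Vd = 2093/78 ≈ 26.833 μg/mL.
Steady-state trough Cmin,ss = C₀·f/(1−f) ≈ 26.833 × 0.1928/0.8072 ≈ 6.409 μg/mL.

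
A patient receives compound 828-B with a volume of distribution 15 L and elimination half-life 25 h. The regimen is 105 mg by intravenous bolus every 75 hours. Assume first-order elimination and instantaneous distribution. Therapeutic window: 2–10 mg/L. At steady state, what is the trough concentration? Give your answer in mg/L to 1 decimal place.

1.0 mg/L

The dosing interval is 3 half-lives, so f = 2^(−3) = 0.125.
Accumulation ratio R = 1/(1 − f) = 1/0.875 = 8/7.
Single-dose peak C₀ = D/Vd = 105/15 = 7 mg/L.
Steady-state peak Cmax,ss = C₀·R = 7 × 8/7 ≈ 8.000 mg/L.
Steady-state trough Cmin,ss = Cmax,ss·f ≈ 8.000 × 0.125 ≈ 1.000 mg/L.
Trough 1.0 mg/L vs MEC 2 mg/L: subtherapeutic.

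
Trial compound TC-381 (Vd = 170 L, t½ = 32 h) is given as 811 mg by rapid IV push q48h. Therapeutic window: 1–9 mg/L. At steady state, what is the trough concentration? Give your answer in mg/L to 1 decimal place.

2.6 mg/L

Over one 48-h interval, 48/32 ≈ 1.5 half-lives elapse, leaving f ≈ 0.3536 of each dose.
Accumulation ratio R = 1/(1 − f) ≈ 1/0.6464 ≈ 1.5470.
Each bolus raises the concentration by D/Vd = 811/170 ≈ 4.771 mg/L.
Steady-state peak Cmax,ss = C₀·R ≈ 4.771 × 1.5470 ≈ 7.381 mg/L.
One interval later, Cmin,ss = Cmax,ss·e^(−kτ) ≈ 7.381 × 0.3536 ≈ 2.610 mg/L.
Trough 2.6 mg/L vs MEC 1 mg/L: adequate.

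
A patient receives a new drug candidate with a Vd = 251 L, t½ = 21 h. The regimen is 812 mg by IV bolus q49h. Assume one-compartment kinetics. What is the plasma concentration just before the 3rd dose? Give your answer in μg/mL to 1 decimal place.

0.8 μg/mL

f = (1/2)^(τ/t½) = (1/2)^(49/21) ≈ 0.1984.
C₀ = D/Vd = 812/251 ≈ 3.235 μg/mL.
Before the 3rd dose, 2 doses have been given. Superposition: Cmin = C₀·(f + f²).
≈ 3.235 × (0.1984 + 0.0394) ≈ 3.235 × 0.2378 ≈ 0.769 μg/mL.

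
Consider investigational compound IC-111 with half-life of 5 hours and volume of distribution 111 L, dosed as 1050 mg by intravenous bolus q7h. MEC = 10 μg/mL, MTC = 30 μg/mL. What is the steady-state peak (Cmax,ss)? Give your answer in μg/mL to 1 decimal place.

τ/t½ = 7/5 ≈ 1.4, so fraction remaining f = (1/2)^(7/5) ≈ 0.3789.
Accumulation ratio R = 1/(1 − f) ≈ 1/0.6211 ≈ 1.6100.
Each bolus raises the concentration by D/Vd = 1050/111 ≈ 9.459 μg/mL.
Cmax,ss = C₀/(1 − f) ≈ 9.459/0.6211 ≈ 15.229 μg/mL.
Peak 15.2 μg/mL vs MTC 30 μg/mL: below toxic threshold.

15.2 μg/mL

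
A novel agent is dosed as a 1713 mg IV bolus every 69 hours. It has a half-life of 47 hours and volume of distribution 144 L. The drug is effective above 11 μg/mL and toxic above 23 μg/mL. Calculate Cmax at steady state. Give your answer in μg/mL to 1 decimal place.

Over one 69-h interval, 69/47 ≈ 1.4681 half-lives elapse, leaving f ≈ 0.3615 of each dose.
At steady state, accumulation factor R = 1/(1 − e^(−kτ)) ≈ 1.5662.
Each bolus raises the concentration by D/Vd = 1713/144 ≈ 11.896 μg/mL.
Steady-state peak Cmax,ss = C₀·R ≈ 11.896 × 1.5662 ≈ 18.632 μg/mL.
Peak 18.6 μg/mL vs MTC 23 μg/mL: below toxic threshold.

18.6 μg/mL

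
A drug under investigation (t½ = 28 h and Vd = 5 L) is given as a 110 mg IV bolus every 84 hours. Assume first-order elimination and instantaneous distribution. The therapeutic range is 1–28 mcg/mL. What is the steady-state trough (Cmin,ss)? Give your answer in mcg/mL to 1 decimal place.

3.1 mcg/mL

τ = 84 h = 3 half-lives, so f = (1/2)^3 = 0.125.
Accumulation ratio R = 1/(1 − f) = 1/0.875 = 8/7.
Single-dose peak C₀ = D/Vd = 110/5 = 22 mcg/mL.
Steady-state peak Cmax,ss = C₀·R = 22 × 8/7 ≈ 25.143 mcg/mL.
Steady-state trough Cmin,ss = Cmax,ss·f ≈ 25.143 × 0.125 ≈ 3.143 mcg/mL.
Trough 3.1 mcg/mL vs MEC 1 mcg/mL: adequate.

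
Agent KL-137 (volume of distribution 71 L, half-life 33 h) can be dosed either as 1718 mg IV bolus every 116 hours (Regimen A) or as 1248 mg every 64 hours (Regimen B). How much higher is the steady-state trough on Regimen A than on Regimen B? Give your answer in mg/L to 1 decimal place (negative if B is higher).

-3.9 mg/L

Regimen A: f = (1/2)^(116/33) ≈ 0.0875; Cmin,ss = (1718/71)·f/(1−f) ≈ 2.320 mg/L.
Regimen B: f = (1/2)^(64/33) ≈ 0.2607; Cmin,ss = (1248/71)·f/(1−f) ≈ 6.198 mg/L.
Difference ≈ 2.320 − 6.198 ≈ -3.878 mg/L.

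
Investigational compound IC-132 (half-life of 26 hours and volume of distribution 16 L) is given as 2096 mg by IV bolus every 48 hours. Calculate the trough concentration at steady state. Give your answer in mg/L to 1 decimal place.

50.5 mg/L

k = ln2/t½ = ln2/26 ≈ 0.026660 h⁻¹; fraction remaining f = e^(−kτ) = e^(−0.026660×48) ≈ 0.2781.
Single-dose peak C₀ = D/Vd = 2096/16 ≈ 131.000 mg/L.
Steady-state trough Cmin,ss = C₀·f/(1−f) ≈ 131.000 × 0.2781/0.7219 ≈ 50.466 mg/L.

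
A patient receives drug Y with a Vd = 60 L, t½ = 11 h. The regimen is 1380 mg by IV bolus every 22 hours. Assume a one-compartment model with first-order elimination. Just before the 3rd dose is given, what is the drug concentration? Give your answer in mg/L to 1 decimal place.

f = (1/2)^(τ/t½) = (1/2)^(22/11) ≈ 0.2500.
C₀ = D/Vd = 1380/60 ≈ 23.000 mg/L.
Before the 3rd dose, 2 doses have been given. Superposition: Cmin = C₀·(f + f²).
≈ 23.000 × (0.2500 + 0.0625) ≈ 23.000 × 0.3125 ≈ 7.188 mg/L.

7.2 mg/L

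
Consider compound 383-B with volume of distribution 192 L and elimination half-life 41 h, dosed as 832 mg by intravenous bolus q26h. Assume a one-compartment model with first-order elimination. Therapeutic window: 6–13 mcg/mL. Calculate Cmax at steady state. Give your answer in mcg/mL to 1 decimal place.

12.2 mcg/mL

Over one 26-h interval, 26/41 ≈ 0.63415 half-lives elapse, leaving f ≈ 0.6443 of each dose.
At steady state, accumulation factor R = 1/(1 − e^(−kτ)) ≈ 2.8114.
Single-dose peak C₀ = D/Vd = 832/192 ≈ 4.333 mcg/mL.
Cmax,ss = C₀/(1 − f) ≈ 4.333/0.3557 ≈ 12.182 mcg/mL.
Peak 12.2 mcg/mL vs MTC 13 mcg/mL: below toxic threshold.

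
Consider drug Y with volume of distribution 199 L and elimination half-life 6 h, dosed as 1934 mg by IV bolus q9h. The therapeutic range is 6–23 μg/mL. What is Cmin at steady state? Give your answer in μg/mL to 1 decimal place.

Over one 9-h interval, 9/6 ≈ 1.5 half-lives elapse, leaving f ≈ 0.3536 of each dose.
Each bolus raises the concentration by D/Vd = 1934/199 ≈ 9.719 μg/mL.
Steady-state trough Cmin,ss = C₀·f/(1−f) ≈ 9.719 × 0.3536/0.6464 ≈ 5.317 μg/mL.
Trough 5.3 μg/mL vs MEC 6 μg/mL: subtherapeutic.

5.3 μg/mL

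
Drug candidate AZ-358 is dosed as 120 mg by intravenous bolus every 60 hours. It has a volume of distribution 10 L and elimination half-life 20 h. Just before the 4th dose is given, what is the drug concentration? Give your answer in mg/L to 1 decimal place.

f = (1/2)^(τ/t½) = (1/2)^(60/20) ≈ 0.1250.
C₀ = D/Vd = 120/10 ≈ 12.000 mg/L.
Before the 4th dose, 3 doses have been given. Superposition: Cmin = C₀·(f + f² + … + f^3).
≈ 12.000 × (0.1250 + 0.0156 + 0.0020) ≈ 12.000 × 0.1426 ≈ 1.711 mg/L.

1.7 mg/L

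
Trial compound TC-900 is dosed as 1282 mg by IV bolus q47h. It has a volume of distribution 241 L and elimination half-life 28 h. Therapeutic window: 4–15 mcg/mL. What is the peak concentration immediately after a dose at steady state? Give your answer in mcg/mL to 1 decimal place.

7.7 mcg/mL

k = ln2/t½ = ln2/28 ≈ 0.024755 h⁻¹; fraction remaining f = e^(−kτ) = e^(−0.024755×47) ≈ 0.3124.
At steady state, accumulation factor R = 1/(1 − e^(−kτ)) ≈ 1.4543.
Single-dose peak C₀ = D/Vd = 1282/241 ≈ 5.320 mcg/mL.
Cmax,ss = C₀/(1 − f) ≈ 5.320/0.6876 ≈ 7.737 mcg/mL.
Peak 7.7 mcg/mL vs MTC 15 mcg/mL: below toxic threshold.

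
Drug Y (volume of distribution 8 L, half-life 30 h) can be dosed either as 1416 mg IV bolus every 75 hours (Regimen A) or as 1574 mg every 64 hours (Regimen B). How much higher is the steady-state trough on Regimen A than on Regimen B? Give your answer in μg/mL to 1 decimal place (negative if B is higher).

-20.1 μg/mL

Regimen A: f = (1/2)^(75/30) ≈ 0.1768; Cmin,ss = (1416/8)·f/(1−f) ≈ 38.015 μg/mL.
Regimen B: f = (1/2)^(64/30) ≈ 0.2279; Cmin,ss = (1574/8)·f/(1−f) ≈ 58.075 μg/mL.
Difference ≈ 38.015 − 58.075 ≈ -20.060 μg/mL.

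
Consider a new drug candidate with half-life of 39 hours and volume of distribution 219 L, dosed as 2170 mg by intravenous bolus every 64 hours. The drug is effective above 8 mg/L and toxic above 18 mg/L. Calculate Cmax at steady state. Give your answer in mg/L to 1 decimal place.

τ/t½ = 64/39 ≈ 1.641, so fraction remaining f = (1/2)^(64/39) ≈ 0.3206.
At steady state, accumulation factor R = 1/(1 − e^(−kτ)) ≈ 1.4719.
Each bolus raises the concentration by D/Vd = 2170/219 ≈ 9.909 mg/L.
Steady-state peak Cmax,ss = C₀·R ≈ 9.909 × 1.4719 ≈ 14.585 mg/L.
Peak 14.6 mg/L vs MTC 18 mg/L: below toxic threshold.

14.6 mg/L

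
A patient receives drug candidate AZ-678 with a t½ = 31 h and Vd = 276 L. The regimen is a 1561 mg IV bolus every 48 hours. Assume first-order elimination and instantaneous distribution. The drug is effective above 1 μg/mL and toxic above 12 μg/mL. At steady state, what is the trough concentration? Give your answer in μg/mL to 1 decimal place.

k = ln2/t½ = ln2/31 ≈ 0.022360 h⁻¹; fraction remaining f = e^(−kτ) = e^(−0.022360×48) ≈ 0.3419.
Accumulation ratio R = 1/(1 − f) ≈ 1/0.6581 ≈ 1.5195.
Single-dose peak C₀ = D/Vd = 1561/276 ≈ 5.656 μg/mL.
Steady-state peak Cmax,ss = C₀·R ≈ 5.656 × 1.5195 ≈ 8.594 μg/mL.
One interval later, Cmin,ss = Cmax,ss·e^(−kτ) ≈ 8.594 × 0.3419 ≈ 2.938 μg/mL.
Trough 2.9 μg/mL vs MEC 1 μg/mL: adequate.

2.9 μg/mL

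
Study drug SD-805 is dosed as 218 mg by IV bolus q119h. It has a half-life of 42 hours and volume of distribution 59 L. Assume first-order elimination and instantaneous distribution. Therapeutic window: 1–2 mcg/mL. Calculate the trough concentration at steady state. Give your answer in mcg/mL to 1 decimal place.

τ/t½ = 119/42 ≈ 2.8333, so fraction remaining f = (1/2)^(119/42) ≈ 0.1403.
At steady state, accumulation factor R = 1/(1 − e^(−kτ)) ≈ 1.1632.
Single-dose peak C₀ = D/Vd = 218/59 ≈ 3.695 mcg/mL.
Steady-state peak Cmax,ss = C₀·R ≈ 3.695 × 1.1632 ≈ 4.298 mcg/mL.
One interval later, Cmin,ss = Cmax,ss·e^(−kτ) ≈ 4.298 × 0.1403 ≈ 0.603 mcg/mL.
Trough 0.6 mcg/mL vs MEC 1 mcg/mL: subtherapeutic.

0.6 mcg/mL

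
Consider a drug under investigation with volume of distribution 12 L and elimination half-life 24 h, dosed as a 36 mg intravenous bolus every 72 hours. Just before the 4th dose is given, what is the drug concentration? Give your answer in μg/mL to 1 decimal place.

0.4 μg/mL

f = (1/2)^(τ/t½) = (1/2)^(72/24) ≈ 0.1250.
C₀ = D/Vd = 36/12 ≈ 3.000 μg/mL.
Before the 4th dose, 3 doses have been given. Superposition: Cmin = C₀·(f + f² + … + f^3).
≈ 3.000 × (0.1250 + 0.0156 + 0.0020) ≈ 3.000 × 0.1426 ≈ 0.428 μg/mL.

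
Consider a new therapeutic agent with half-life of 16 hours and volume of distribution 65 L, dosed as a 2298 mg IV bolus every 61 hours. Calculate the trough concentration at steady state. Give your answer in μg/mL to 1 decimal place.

2.7 μg/mL

τ/t½ = 61/16 ≈ 3.8125, so fraction remaining f = (1/2)^(61/16) ≈ 0.0712.
Accumulation ratio R = 1/(1 − f) ≈ 1/0.9288 ≈ 1.0767.
Single-dose peak C₀ = D/Vd = 2298/65 ≈ 35.354 μg/mL.
Steady-state peak Cmax,ss = C₀·R ≈ 35.354 × 1.0767 ≈ 38.066 μg/mL.
Steady-state trough Cmin,ss = Cmax,ss·f ≈ 38.066 × 0.0712 ≈ 2.710 μg/mL.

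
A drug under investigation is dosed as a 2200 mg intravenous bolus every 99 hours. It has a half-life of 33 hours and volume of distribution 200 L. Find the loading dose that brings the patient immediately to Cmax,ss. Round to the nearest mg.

2514 mg

f = (1/2)^(99/33) ≈ 0.125000; accumulation ratio R = 1/(1−f) ≈ 1.14286.
Loading dose to hit Cmax,ss on first dose: D_load = D_maint·R ≈ 2200 × 1.14286 ≈ 2514.29 mg.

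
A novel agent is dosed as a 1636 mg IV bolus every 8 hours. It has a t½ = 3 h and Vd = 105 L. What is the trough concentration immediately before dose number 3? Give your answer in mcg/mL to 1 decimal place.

2.8 mcg/mL

f = (1/2)^(τ/t½) = (1/2)^(8/3) ≈ 0.1575.
C₀ = D/Vd = 1636/105 ≈ 15.581 mcg/mL.
Before the 3rd dose, 2 doses have been given. Superposition: Cmin = C₀·(f + f²).
≈ 15.581 × (0.1575 + 0.0248) ≈ 15.581 × 0.1823 ≈ 2.840 mcg/mL.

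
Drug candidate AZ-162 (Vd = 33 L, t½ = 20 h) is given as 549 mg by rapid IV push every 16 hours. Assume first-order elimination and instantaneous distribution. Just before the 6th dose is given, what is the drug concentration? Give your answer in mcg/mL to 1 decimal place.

f = (1/2)^(τ/t½) = (1/2)^(16/20) ≈ 0.5743.
C₀ = D/Vd = 549/33 ≈ 16.636 mcg/mL.
Before the 6th dose, 5 doses have been given. Superposition: Cmin = C₀·(f + f² + … + f^5).
≈ 16.636 × (0.5743 + 0.3298 + 0.1894 + 0.1088 + 0.0625) ≈ 16.636 × 1.2648 ≈ 21.041 mcg/mL.

21.0 mcg/mL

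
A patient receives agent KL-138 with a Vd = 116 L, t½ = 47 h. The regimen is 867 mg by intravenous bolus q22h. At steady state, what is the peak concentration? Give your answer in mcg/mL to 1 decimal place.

27.0 mcg/mL

k = ln2/t½ = ln2/47 ≈ 0.014748 h⁻¹; fraction remaining f = e^(−kτ) = e^(−0.014748×22) ≈ 0.7229.
Accumulation ratio R = 1/(1 − f) ≈ 1/0.2771 ≈ 3.6088.
Each bolus raises the concentration by D/Vd = 867/116 ≈ 7.474 mcg/mL.
Steady-state peak Cmax,ss = C₀·R ≈ 7.474 × 3.6088 ≈ 26.972 mcg/mL.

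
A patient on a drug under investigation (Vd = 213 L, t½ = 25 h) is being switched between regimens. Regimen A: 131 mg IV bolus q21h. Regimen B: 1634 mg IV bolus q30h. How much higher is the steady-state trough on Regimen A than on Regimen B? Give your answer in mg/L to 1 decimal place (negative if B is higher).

Regimen A: f = (1/2)^(21/25) ≈ 0.5586; Cmin,ss = (131/213)·f/(1−f) ≈ 0.778 mg/L.
Regimen B: f = (1/2)^(30/25) ≈ 0.4353; Cmin,ss = (1634/213)·f/(1−f) ≈ 5.913 mg/L.
Difference ≈ 0.778 − 5.913 ≈ -5.135 mg/L.

-5.1 mg/L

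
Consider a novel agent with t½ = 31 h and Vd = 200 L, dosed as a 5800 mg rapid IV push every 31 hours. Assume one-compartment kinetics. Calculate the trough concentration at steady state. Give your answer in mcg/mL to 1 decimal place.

29.0 mcg/mL

The dosing interval is 1 half-life, so f = 2^(−1) = 0.5.
Accumulation ratio R = 1/(1 − f) = 1/0.5 = 2/1.
Single-dose peak C₀ = D/Vd = 5800/200 = 29 mcg/mL.
Steady-state peak Cmax,ss = C₀·R = 29 × 2/1 ≈ 58.000 mcg/mL.
Steady-state trough Cmin,ss = Cmax,ss·f ≈ 58.000 × 0.5 ≈ 29.000 mcg/mL.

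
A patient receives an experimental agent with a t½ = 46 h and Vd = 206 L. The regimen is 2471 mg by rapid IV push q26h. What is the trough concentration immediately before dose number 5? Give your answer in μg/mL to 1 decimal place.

19.8 μg/mL

f = (1/2)^(τ/t½) = (1/2)^(26/46) ≈ 0.6759.
C₀ = D/Vd = 2471/206 ≈ 11.995 μg/mL.
Before the 5th dose, 4 doses have been given. Superposition: Cmin = C₀·(f + f² + … + f^4).
≈ 11.995 × (0.6759 + 0.4568 + 0.3088 + 0.2087) ≈ 11.995 × 1.6502 ≈ 19.794 μg/mL.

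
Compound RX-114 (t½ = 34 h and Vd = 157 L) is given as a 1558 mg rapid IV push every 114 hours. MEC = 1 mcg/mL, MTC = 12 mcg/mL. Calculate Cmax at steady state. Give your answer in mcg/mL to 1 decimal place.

11.0 mcg/mL

τ/t½ = 114/34 ≈ 3.3529, so fraction remaining f = (1/2)^(114/34) ≈ 0.0979.
At steady state, accumulation factor R = 1/(1 − e^(−kτ)) ≈ 1.1085.
Single-dose peak C₀ = D/Vd = 1558/157 ≈ 9.924 mcg/mL.
Steady-state peak Cmax,ss = C₀·R ≈ 9.924 × 1.1085 ≈ 11.001 mcg/mL.
Peak 11.0 mcg/mL vs MTC 12 mcg/mL: below toxic threshold.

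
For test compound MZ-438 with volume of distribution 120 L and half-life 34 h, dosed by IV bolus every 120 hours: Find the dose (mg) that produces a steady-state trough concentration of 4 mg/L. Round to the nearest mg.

5062 mg

τ/t½ = 120/34 ≈ 3.5294, so f = (1/2)^(120/34) ≈ 0.086605.
Cmin,ss = (D/Vd)·f/(1−f), so D = Cmin,ss·Vd·(1−f)/f.
D = 4 × 120 × (1−f)/f ≈ 4 × 120 × 10.54668 ≈ 5062.41 mg.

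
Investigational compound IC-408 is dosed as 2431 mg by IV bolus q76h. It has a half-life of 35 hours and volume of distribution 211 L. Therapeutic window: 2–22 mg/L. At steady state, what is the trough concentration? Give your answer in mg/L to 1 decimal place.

3.3 mg/L

τ/t½ = 76/35 ≈ 2.1714, so fraction remaining f = (1/2)^(76/35) ≈ 0.2220.
Each bolus raises the concentration by D/Vd = 2431/211 ≈ 11.521 mg/L.
Steady-state trough Cmin,ss = C₀·f/(1−f) ≈ 11.521 × 0.2220/0.7780 ≈ 3.287 mg/L.
Trough 3.3 mg/L vs MEC 2 mg/L: adequate.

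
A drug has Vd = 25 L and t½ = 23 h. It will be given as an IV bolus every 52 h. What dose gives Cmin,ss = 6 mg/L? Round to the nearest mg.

τ/t½ = 52/23 ≈ 2.2609, so f = (1/2)^(52/23) ≈ 0.208646.
Cmin,ss = (D/Vd)·f/(1−f), so D = Cmin,ss·Vd·(1−f)/f.
D = 6 × 25 × (1−f)/f ≈ 6 × 25 × 3.79281 ≈ 568.92 mg.

569 mg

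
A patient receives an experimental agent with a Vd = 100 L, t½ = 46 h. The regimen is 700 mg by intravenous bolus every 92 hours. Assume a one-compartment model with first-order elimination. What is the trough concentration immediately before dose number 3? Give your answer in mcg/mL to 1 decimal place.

2.2 mcg/mL

f = (1/2)^(τ/t½) = (1/2)^(92/46) ≈ 0.2500.
C₀ = D/Vd = 700/100 ≈ 7.000 mcg/mL.
Before the 3rd dose, 2 doses have been given. Superposition: Cmin = C₀·(f + f²).
≈ 7.000 × (0.2500 + 0.0625) ≈ 7.000 × 0.3125 ≈ 2.188 mcg/mL.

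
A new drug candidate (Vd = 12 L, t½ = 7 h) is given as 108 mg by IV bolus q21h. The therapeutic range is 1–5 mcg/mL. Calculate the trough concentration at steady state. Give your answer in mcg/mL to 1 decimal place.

1.3 mcg/mL

τ = 21 h = 3 half-lives, so f = (1/2)^3 = 0.125.
Accumulation ratio R = 1/(1 − f) = 1/0.875 = 8/7.
Single-dose peak C₀ = D/Vd = 108/12 = 9 mcg/mL.
Steady-state peak Cmax,ss = C₀·R = 9 × 8/7 ≈ 10.286 mcg/mL.
Steady-state trough Cmin,ss = Cmax,ss·f ≈ 10.286 × 0.125 ≈ 1.286 mcg/mL.
Trough 1.3 mcg/mL vs MEC 1 mcg/mL: adequate.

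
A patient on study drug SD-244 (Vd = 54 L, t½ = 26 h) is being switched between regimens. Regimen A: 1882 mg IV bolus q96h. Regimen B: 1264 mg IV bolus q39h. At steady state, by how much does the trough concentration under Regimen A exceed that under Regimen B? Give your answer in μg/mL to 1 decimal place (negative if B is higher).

-9.9 μg/mL

Regimen A: f = (1/2)^(96/26) ≈ 0.0774; Cmin,ss = (1882/54)·f/(1−f) ≈ 2.924 μg/mL.
Regimen B: f = (1/2)^(39/26) ≈ 0.3536; Cmin,ss = (1264/54)·f/(1−f) ≈ 12.805 μg/mL.
Difference ≈ 2.924 − 12.805 ≈ -9.881 μg/mL.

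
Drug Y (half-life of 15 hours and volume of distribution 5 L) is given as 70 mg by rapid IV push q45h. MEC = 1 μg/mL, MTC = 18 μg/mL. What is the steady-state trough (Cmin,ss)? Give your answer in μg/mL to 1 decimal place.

2.0 μg/mL

The dosing interval is 3 half-lives, so f = 2^(−3) = 0.125.
Accumulation ratio R = 1/(1 − f) = 1/0.875 = 8/7.
Single-dose peak C₀ = D/Vd = 70/5 = 14 μg/mL.
Steady-state peak Cmax,ss = C₀·R = 14 × 8/7 ≈ 16.000 μg/mL.
Steady-state trough Cmin,ss = Cmax,ss·f ≈ 16.000 × 0.125 ≈ 2.000 μg/mL.
Trough 2.0 μg/mL vs MEC 1 μg/mL: adequate.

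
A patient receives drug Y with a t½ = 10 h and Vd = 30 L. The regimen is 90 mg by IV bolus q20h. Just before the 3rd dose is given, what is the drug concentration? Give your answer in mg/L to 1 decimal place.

f = (1/2)^(τ/t½) = (1/2)^(20/10) ≈ 0.2500.
C₀ = D/Vd = 90/30 ≈ 3.000 mg/L.
Before the 3rd dose, 2 doses have been given. Superposition: Cmin = C₀·(f + f²).
≈ 3.000 × (0.2500 + 0.0625) ≈ 3.000 × 0.3125 ≈ 0.938 mg/L.

0.9 mg/L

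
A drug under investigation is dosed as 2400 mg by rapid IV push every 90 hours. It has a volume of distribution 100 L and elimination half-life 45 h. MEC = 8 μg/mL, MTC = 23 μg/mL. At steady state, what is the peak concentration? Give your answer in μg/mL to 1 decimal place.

32.0 μg/mL

The dosing interval is 2 half-lives, so f = 2^(−2) = 0.25.
Accumulation ratio R = 1/(1 − f) = 1/0.75 = 4/3.
Single-dose peak C₀ = D/Vd = 2400/100 = 24 μg/mL.
Steady-state peak Cmax,ss = C₀·R = 24 × 4/3 ≈ 32.000 μg/mL.
Peak 32.0 μg/mL vs MTC 23 μg/mL: exceeds toxic threshold.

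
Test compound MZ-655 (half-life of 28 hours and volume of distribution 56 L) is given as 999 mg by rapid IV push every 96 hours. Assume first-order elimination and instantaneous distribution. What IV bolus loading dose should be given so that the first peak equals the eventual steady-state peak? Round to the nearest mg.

f = (1/2)^(96/28) ≈ 0.092875; accumulation ratio R = 1/(1−f) ≈ 1.10238.
Loading dose to hit Cmax,ss on first dose: D_load = D_maint·R ≈ 999 × 1.10238 ≈ 1101.28 mg.

1101 mg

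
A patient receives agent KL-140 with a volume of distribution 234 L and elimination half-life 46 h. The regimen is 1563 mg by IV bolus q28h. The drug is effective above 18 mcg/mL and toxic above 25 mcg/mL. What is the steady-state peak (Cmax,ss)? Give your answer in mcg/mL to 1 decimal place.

19.4 mcg/mL

k = ln2/t½ = ln2/46 ≈ 0.015068 h⁻¹; fraction remaining f = e^(−kτ) = e^(−0.015068×28) ≈ 0.6558.
At steady state, accumulation factor R = 1/(1 − e^(−kτ)) ≈ 2.9053.
Single-dose peak C₀ = D/Vd = 1563/234 ≈ 6.679 mcg/mL.
Steady-state peak Cmax,ss = C₀·R ≈ 6.679 × 2.9053 ≈ 19.404 mcg/mL.
Peak 19.4 mcg/mL vs MTC 25 mcg/mL: below toxic threshold.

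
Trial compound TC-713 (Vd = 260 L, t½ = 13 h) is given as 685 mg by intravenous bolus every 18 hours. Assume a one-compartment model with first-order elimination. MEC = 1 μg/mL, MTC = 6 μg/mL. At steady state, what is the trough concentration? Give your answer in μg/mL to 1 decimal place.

1.6 μg/mL

k = ln2/t½ = ln2/13 ≈ 0.053319 h⁻¹; fraction remaining f = e^(−kτ) = e^(−0.053319×18) ≈ 0.3830.
Each bolus raises the concentration by D/Vd = 685/260 ≈ 2.635 μg/mL.
Steady-state trough Cmin,ss = C₀·f/(1−f) ≈ 2.635 × 0.3830/0.6170 ≈ 1.636 μg/mL.
Trough 1.6 μg/mL vs MEC 1 μg/mL: adequate.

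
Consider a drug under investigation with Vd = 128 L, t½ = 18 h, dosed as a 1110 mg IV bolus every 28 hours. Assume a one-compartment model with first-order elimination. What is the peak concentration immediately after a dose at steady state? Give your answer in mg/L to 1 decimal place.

Over one 28-h interval, 28/18 ≈ 1.5556 half-lives elapse, leaving f ≈ 0.3402 of each dose.
At steady state, accumulation factor R = 1/(1 − e^(−kτ)) ≈ 1.5156.
Each bolus raises the concentration by D/Vd = 1110/128 ≈ 8.672 mg/L.
Steady-state peak Cmax,ss = C₀·R ≈ 8.672 × 1.5156 ≈ 13.143 mg/L.

13.1 mg/L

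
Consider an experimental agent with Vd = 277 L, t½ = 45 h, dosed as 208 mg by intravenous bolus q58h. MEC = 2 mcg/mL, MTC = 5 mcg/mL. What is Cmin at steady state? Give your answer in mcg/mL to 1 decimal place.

0.5 mcg/mL

τ/t½ = 58/45 ≈ 1.2889, so fraction remaining f = (1/2)^(58/45) ≈ 0.4093.
At steady state, accumulation factor R = 1/(1 − e^(−kτ)) ≈ 1.6929.
Single-dose peak C₀ = D/Vd = 208/277 ≈ 0.751 mcg/mL.
Cmax,ss = C₀/(1 − f) ≈ 0.751/0.5907 ≈ 1.271 mcg/mL.
One interval later, Cmin,ss = Cmax,ss·e^(−kτ) ≈ 1.271 × 0.4093 ≈ 0.520 mcg/mL.
Trough 0.5 mcg/mL vs MEC 2 mcg/mL: subtherapeutic.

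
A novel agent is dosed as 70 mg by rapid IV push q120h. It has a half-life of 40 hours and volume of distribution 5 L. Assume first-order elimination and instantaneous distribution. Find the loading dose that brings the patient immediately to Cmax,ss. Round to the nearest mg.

80 mg

f = (1/2)^(120/40) ≈ 0.125000; accumulation ratio R = 1/(1−f) ≈ 1.14286.
Loading dose to hit Cmax,ss on first dose: D_load = D_maint·R ≈ 70 × 1.14286 ≈ 80.00 mg.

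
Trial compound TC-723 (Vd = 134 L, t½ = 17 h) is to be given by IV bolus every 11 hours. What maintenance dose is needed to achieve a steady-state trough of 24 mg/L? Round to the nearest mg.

τ/t½ = 11/17 ≈ 0.64706, so f = (1/2)^(11/17) ≈ 0.638581.
Cmin,ss = (D/Vd)·f/(1−f), so D = Cmin,ss·Vd·(1−f)/f.
D = 24 × 134 × (1−f)/f ≈ 24 × 134 × 0.56597 ≈ 1820.16 mg.

1820 mg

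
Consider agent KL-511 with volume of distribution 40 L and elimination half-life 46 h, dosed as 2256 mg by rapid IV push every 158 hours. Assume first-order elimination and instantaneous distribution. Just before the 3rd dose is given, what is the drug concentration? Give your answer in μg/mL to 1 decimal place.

f = (1/2)^(τ/t½) = (1/2)^(158/46) ≈ 0.0925.
C₀ = D/Vd = 2256/40 ≈ 56.400 μg/mL.
Before the 3rd dose, 2 doses have been given. Superposition: Cmin = C₀·(f + f²).
≈ 56.400 × (0.0925 + 0.0086) ≈ 56.400 × 0.1011 ≈ 5.702 μg/mL.

5.7 μg/mL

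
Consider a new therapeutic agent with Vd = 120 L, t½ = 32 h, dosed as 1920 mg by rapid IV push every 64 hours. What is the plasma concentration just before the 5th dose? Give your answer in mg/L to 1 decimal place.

f = (1/2)^(τ/t½) = (1/2)^(64/32) ≈ 0.2500.
C₀ = D/Vd = 1920/120 ≈ 16.000 mg/L.
Before the 5th dose, 4 doses have been given. Superposition: Cmin = C₀·(f + f² + … + f^4).
≈ 16.000 × (0.2500 + 0.0625 + 0.0156 + 0.0039) ≈ 16.000 × 0.3320 ≈ 5.312 mg/L.

5.3 mg/L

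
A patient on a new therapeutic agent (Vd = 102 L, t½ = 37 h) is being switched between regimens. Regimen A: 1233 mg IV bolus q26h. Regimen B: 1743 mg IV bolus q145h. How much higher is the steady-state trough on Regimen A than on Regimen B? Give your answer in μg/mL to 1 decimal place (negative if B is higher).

18.1 μg/mL

Regimen A: f = (1/2)^(26/37) ≈ 0.6144; Cmin,ss = (1233/102)·f/(1−f) ≈ 19.261 μg/mL.
Regimen B: f = (1/2)^(145/37) ≈ 0.0661; Cmin,ss = (1743/102)·f/(1−f) ≈ 1.209 μg/mL.
Difference ≈ 19.261 − 1.209 ≈ 18.052 μg/mL.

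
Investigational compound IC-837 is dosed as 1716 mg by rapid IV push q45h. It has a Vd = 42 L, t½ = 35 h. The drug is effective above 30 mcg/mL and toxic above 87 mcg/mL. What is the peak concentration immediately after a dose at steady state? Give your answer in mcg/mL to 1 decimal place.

69.3 mcg/mL

τ/t½ = 45/35 ≈ 1.2857, so fraction remaining f = (1/2)^(45/35) ≈ 0.4102.
At steady state, accumulation factor R = 1/(1 − e^(−kτ)) ≈ 1.6955.
Single-dose peak C₀ = D/Vd = 1716/42 ≈ 40.857 mcg/mL.
Steady-state peak Cmax,ss = C₀·R ≈ 40.857 × 1.6955 ≈ 69.273 mcg/mL.
Peak 69.3 mcg/mL vs MTC 87 mcg/mL: below toxic threshold.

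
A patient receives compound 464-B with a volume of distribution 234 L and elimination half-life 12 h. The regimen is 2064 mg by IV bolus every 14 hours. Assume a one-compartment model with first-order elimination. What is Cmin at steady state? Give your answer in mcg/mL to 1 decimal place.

Over one 14-h interval, 14/12 ≈ 1.1667 half-lives elapse, leaving f ≈ 0.4454 of each dose.
Each bolus raises the concentration by D/Vd = 2064/234 ≈ 8.821 mcg/mL.
Steady-state trough Cmin,ss = C₀·f/(1−f) ≈ 8.821 × 0.4454/0.5546 ≈ 7.084 mcg/mL.

7.1 mcg/mL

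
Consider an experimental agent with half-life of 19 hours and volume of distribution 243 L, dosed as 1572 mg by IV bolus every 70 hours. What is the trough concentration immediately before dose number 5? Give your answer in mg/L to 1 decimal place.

0.5 mg/L

f = (1/2)^(τ/t½) = (1/2)^(70/19) ≈ 0.0778.
C₀ = D/Vd = 1572/243 ≈ 6.469 mg/L.
Before the 5th dose, 4 doses have been given. Superposition: Cmin = C₀·(f + f² + … + f^4).
≈ 6.469 × (0.0778 + 0.0061 + 0.0005 + 0.0000) ≈ 6.469 × 0.0844 ≈ 0.546 mg/L.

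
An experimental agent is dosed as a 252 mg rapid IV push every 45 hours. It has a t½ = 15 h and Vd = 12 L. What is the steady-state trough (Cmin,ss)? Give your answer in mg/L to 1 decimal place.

3.0 mg/L

τ = 45 h = 3 half-lives, so f = (1/2)^3 = 0.125.
At steady state, R = 1/(1 − 0.125) = 8/7.
Single-dose peak C₀ = D/Vd = 252/12 = 21 mg/L.
Steady-state peak Cmax,ss = C₀·R = 21 × 8/7 ≈ 24.000 mg/L.
Steady-state trough Cmin,ss = Cmax,ss·f ≈ 24.000 × 0.125 ≈ 3.000 mg/L.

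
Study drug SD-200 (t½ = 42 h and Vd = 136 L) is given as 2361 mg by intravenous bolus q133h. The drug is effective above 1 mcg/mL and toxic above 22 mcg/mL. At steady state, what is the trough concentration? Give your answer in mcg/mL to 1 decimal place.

k = ln2/t½ = ln2/42 ≈ 0.016504 h⁻¹; fraction remaining f = e^(−kτ) = e^(−0.016504×133) ≈ 0.1114.
Accumulation ratio R = 1/(1 − f) ≈ 1/0.8886 ≈ 1.1254.
Each bolus raises the concentration by D/Vd = 2361/136 ≈ 17.360 mcg/mL.
Steady-state peak Cmax,ss = C₀·R ≈ 17.360 × 1.1254 ≈ 19.537 mcg/mL.
One interval later, Cmin,ss = Cmax,ss·e^(−kτ) ≈ 19.537 × 0.1114 ≈ 2.176 mcg/mL.
Trough 2.2 mcg/mL vs MEC 1 mcg/mL: adequate.

2.2 mcg/mL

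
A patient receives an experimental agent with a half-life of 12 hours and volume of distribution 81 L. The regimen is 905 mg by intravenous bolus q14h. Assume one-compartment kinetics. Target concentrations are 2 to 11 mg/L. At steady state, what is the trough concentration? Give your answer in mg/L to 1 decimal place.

9.0 mg/L

Over one 14-h interval, 14/12 ≈ 1.1667 half-lives elapse, leaving f ≈ 0.4454 of each dose.
Accumulation ratio R = 1/(1 − f) ≈ 1/0.5546 ≈ 1.8031.
Single-dose peak C₀ = D/Vd = 905/81 ≈ 11.173 mg/L.
Steady-state peak Cmax,ss = C₀·R ≈ 11.173 × 1.8031 ≈ 20.146 mg/L.
Steady-state trough Cmin,ss = Cmax,ss·f ≈ 20.146 × 0.4454 ≈ 8.973 mg/L.
Trough 9.0 mg/L vs MEC 2 mg/L: adequate.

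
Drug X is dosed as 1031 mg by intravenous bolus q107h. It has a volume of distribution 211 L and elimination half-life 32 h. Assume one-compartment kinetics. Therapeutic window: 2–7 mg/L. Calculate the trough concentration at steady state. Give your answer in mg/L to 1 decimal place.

τ/t½ = 107/32 ≈ 3.3438, so fraction remaining f = (1/2)^(107/32) ≈ 0.0985.
Single-dose peak C₀ = D/Vd = 1031/211 ≈ 4.886 mg/L.
Steady-state trough Cmin,ss = C₀·f/(1−f) ≈ 4.886 × 0.0985/0.9015 ≈ 0.534 mg/L.
Trough 0.5 mg/L vs MEC 2 mg/L: subtherapeutic.

0.5 mg/L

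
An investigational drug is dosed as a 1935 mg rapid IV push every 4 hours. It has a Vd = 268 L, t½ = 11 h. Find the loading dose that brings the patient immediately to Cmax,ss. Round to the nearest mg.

f = (1/2)^(4/11) ≈ 0.777203; accumulation ratio R = 1/(1−f) ≈ 4.48839.
Loading dose to hit Cmax,ss on first dose: D_load = D_maint·R ≈ 1935 × 4.48839 ≈ 8685.03 mg.

8685 mg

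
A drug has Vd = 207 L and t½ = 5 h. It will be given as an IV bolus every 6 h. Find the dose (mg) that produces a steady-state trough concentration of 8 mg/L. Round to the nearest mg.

2148 mg

τ/t½ = 6/5 ≈ 1.2, so f = (1/2)^(6/5) ≈ 0.435275.
Cmin,ss = (D/Vd)·f/(1−f), so D = Cmin,ss·Vd·(1−f)/f.
D = 8 × 207 × (1−f)/f ≈ 8 × 207 × 1.29740 ≈ 2148.49 mg.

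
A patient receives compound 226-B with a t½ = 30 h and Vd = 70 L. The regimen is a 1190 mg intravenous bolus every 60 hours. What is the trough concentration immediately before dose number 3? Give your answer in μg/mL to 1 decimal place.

5.3 μg/mL

f = (1/2)^(τ/t½) = (1/2)^(60/30) ≈ 0.2500.
C₀ = D/Vd = 1190/70 ≈ 17.000 μg/mL.
Before the 3rd dose, 2 doses have been given. Superposition: Cmin = C₀·(f + f²).
≈ 17.000 × (0.2500 + 0.0625) ≈ 17.000 × 0.3125 ≈ 5.312 μg/mL.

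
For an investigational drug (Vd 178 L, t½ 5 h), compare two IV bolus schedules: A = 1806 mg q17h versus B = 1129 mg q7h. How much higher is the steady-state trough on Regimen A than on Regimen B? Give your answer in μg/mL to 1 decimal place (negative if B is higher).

-2.8 μg/mL

Regimen A: f = (1/2)^(17/5) ≈ 0.0947; Cmin,ss = (1806/178)·f/(1−f) ≈ 1.061 μg/mL.
Regimen B: f = (1/2)^(7/5) ≈ 0.3789; Cmin,ss = (1129/178)·f/(1−f) ≈ 3.869 μg/mL.
Difference ≈ 1.061 − 3.869 ≈ -2.808 μg/mL.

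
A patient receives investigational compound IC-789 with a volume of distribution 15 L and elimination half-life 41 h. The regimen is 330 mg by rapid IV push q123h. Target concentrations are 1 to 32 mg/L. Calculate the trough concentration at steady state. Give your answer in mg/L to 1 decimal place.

3.1 mg/L

The dosing interval is 3 half-lives, so f = 2^(−3) = 0.125.
Accumulation ratio R = 1/(1 − f) = 1/0.875 = 8/7.
Single-dose peak C₀ = D/Vd = 330/15 = 22 mg/L.
Steady-state peak Cmax,ss = C₀·R = 22 × 8/7 ≈ 25.143 mg/L.
Steady-state trough Cmin,ss = Cmax,ss·f ≈ 25.143 × 0.125 ≈ 3.143 mg/L.
Trough 3.1 mg/L vs MEC 1 mg/L: adequate.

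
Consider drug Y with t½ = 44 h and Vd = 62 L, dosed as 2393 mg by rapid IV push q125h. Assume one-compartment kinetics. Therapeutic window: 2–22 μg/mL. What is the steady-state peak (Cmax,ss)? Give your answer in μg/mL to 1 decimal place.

τ/t½ = 125/44 ≈ 2.8409, so fraction remaining f = (1/2)^(125/44) ≈ 0.1396.
At steady state, accumulation factor R = 1/(1 − e^(−kτ)) ≈ 1.1623.
Single-dose peak C₀ = D/Vd = 2393/62 ≈ 38.597 μg/mL.
Steady-state peak Cmax,ss = C₀·R ≈ 38.597 × 1.1623 ≈ 44.861 μg/mL.
Peak 44.9 μg/mL vs MTC 22 μg/mL: exceeds toxic threshold.

44.9 μg/mL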